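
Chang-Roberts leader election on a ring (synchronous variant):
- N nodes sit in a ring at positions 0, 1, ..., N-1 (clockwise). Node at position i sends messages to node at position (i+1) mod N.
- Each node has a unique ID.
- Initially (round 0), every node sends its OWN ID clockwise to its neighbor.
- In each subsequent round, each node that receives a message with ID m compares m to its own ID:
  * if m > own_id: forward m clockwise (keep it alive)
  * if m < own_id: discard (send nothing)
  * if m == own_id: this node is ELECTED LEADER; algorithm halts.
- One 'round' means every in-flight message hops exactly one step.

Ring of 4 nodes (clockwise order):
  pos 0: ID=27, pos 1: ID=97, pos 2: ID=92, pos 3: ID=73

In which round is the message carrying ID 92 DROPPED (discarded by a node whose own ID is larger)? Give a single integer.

Answer: 3

Derivation:
Round 1: pos1(id97) recv 27: drop; pos2(id92) recv 97: fwd; pos3(id73) recv 92: fwd; pos0(id27) recv 73: fwd
Round 2: pos3(id73) recv 97: fwd; pos0(id27) recv 92: fwd; pos1(id97) recv 73: drop
Round 3: pos0(id27) recv 97: fwd; pos1(id97) recv 92: drop
Round 4: pos1(id97) recv 97: ELECTED
Message ID 92 originates at pos 2; dropped at pos 1 in round 3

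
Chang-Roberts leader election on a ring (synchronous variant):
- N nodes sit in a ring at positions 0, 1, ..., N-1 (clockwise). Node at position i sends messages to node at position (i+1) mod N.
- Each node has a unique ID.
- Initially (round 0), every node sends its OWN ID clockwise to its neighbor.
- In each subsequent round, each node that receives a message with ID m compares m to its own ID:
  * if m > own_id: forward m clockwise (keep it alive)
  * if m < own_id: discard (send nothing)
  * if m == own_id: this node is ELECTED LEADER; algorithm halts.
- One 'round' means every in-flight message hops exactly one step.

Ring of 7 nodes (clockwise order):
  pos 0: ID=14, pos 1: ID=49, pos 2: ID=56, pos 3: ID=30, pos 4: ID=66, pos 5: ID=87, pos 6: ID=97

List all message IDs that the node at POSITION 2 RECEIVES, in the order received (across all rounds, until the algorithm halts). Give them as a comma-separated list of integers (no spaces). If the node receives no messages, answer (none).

Round 1: pos1(id49) recv 14: drop; pos2(id56) recv 49: drop; pos3(id30) recv 56: fwd; pos4(id66) recv 30: drop; pos5(id87) recv 66: drop; pos6(id97) recv 87: drop; pos0(id14) recv 97: fwd
Round 2: pos4(id66) recv 56: drop; pos1(id49) recv 97: fwd
Round 3: pos2(id56) recv 97: fwd
Round 4: pos3(id30) recv 97: fwd
Round 5: pos4(id66) recv 97: fwd
Round 6: pos5(id87) recv 97: fwd
Round 7: pos6(id97) recv 97: ELECTED

Answer: 49,97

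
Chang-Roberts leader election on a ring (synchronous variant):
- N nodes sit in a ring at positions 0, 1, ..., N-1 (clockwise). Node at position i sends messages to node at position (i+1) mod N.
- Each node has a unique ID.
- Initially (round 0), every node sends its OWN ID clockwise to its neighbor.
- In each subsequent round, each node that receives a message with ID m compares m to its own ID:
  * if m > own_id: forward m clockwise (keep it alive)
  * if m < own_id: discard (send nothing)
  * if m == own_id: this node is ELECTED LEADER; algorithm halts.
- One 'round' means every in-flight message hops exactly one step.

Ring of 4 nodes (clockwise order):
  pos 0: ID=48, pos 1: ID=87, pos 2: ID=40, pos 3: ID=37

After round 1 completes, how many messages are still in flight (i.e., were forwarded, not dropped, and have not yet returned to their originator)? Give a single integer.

Answer: 2

Derivation:
Round 1: pos1(id87) recv 48: drop; pos2(id40) recv 87: fwd; pos3(id37) recv 40: fwd; pos0(id48) recv 37: drop
After round 1: 2 messages still in flight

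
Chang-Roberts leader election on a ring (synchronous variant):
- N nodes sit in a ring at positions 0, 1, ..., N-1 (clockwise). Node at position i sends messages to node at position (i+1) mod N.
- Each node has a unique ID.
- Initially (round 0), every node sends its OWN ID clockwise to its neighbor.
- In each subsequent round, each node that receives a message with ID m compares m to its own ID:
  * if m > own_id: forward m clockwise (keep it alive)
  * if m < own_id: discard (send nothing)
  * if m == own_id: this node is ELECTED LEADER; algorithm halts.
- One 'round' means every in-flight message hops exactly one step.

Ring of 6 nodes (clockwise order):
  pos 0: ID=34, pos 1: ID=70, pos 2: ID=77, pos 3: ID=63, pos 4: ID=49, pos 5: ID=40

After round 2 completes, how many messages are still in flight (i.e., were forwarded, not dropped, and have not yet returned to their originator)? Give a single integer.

Answer: 3

Derivation:
Round 1: pos1(id70) recv 34: drop; pos2(id77) recv 70: drop; pos3(id63) recv 77: fwd; pos4(id49) recv 63: fwd; pos5(id40) recv 49: fwd; pos0(id34) recv 40: fwd
Round 2: pos4(id49) recv 77: fwd; pos5(id40) recv 63: fwd; pos0(id34) recv 49: fwd; pos1(id70) recv 40: drop
After round 2: 3 messages still in flight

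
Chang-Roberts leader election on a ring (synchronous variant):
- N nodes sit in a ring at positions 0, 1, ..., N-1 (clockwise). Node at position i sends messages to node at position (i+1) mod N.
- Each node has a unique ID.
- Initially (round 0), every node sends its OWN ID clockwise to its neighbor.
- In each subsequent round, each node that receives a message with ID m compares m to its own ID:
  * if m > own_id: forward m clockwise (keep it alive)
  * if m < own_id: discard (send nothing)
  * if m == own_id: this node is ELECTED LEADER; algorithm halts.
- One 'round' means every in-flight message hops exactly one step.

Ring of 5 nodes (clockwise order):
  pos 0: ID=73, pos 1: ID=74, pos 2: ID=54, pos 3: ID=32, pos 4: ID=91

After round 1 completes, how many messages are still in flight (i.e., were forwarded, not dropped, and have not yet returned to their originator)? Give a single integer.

Answer: 3

Derivation:
Round 1: pos1(id74) recv 73: drop; pos2(id54) recv 74: fwd; pos3(id32) recv 54: fwd; pos4(id91) recv 32: drop; pos0(id73) recv 91: fwd
After round 1: 3 messages still in flight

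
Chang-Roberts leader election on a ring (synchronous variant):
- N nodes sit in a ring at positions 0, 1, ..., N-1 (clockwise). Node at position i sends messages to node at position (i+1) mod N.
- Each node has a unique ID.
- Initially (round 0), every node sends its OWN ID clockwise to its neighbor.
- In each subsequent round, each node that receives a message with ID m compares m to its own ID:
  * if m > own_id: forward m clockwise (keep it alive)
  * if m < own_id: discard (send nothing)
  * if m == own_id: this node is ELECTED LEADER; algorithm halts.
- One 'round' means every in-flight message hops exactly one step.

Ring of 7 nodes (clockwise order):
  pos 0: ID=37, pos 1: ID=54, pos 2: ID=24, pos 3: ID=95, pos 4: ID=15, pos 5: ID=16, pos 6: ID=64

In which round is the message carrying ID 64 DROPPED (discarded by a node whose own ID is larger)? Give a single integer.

Round 1: pos1(id54) recv 37: drop; pos2(id24) recv 54: fwd; pos3(id95) recv 24: drop; pos4(id15) recv 95: fwd; pos5(id16) recv 15: drop; pos6(id64) recv 16: drop; pos0(id37) recv 64: fwd
Round 2: pos3(id95) recv 54: drop; pos5(id16) recv 95: fwd; pos1(id54) recv 64: fwd
Round 3: pos6(id64) recv 95: fwd; pos2(id24) recv 64: fwd
Round 4: pos0(id37) recv 95: fwd; pos3(id95) recv 64: drop
Round 5: pos1(id54) recv 95: fwd
Round 6: pos2(id24) recv 95: fwd
Round 7: pos3(id95) recv 95: ELECTED
Message ID 64 originates at pos 6; dropped at pos 3 in round 4

Answer: 4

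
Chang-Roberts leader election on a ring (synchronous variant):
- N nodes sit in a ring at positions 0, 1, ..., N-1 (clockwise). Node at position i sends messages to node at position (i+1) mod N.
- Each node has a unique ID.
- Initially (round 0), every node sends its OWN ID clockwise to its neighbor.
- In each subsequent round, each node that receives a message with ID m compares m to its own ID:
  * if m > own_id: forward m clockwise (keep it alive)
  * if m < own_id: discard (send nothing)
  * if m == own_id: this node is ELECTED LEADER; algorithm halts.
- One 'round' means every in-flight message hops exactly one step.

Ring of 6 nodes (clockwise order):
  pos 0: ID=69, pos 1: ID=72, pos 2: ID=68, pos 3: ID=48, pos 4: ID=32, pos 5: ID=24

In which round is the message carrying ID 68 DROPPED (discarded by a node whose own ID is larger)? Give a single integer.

Answer: 4

Derivation:
Round 1: pos1(id72) recv 69: drop; pos2(id68) recv 72: fwd; pos3(id48) recv 68: fwd; pos4(id32) recv 48: fwd; pos5(id24) recv 32: fwd; pos0(id69) recv 24: drop
Round 2: pos3(id48) recv 72: fwd; pos4(id32) recv 68: fwd; pos5(id24) recv 48: fwd; pos0(id69) recv 32: drop
Round 3: pos4(id32) recv 72: fwd; pos5(id24) recv 68: fwd; pos0(id69) recv 48: drop
Round 4: pos5(id24) recv 72: fwd; pos0(id69) recv 68: drop
Round 5: pos0(id69) recv 72: fwd
Round 6: pos1(id72) recv 72: ELECTED
Message ID 68 originates at pos 2; dropped at pos 0 in round 4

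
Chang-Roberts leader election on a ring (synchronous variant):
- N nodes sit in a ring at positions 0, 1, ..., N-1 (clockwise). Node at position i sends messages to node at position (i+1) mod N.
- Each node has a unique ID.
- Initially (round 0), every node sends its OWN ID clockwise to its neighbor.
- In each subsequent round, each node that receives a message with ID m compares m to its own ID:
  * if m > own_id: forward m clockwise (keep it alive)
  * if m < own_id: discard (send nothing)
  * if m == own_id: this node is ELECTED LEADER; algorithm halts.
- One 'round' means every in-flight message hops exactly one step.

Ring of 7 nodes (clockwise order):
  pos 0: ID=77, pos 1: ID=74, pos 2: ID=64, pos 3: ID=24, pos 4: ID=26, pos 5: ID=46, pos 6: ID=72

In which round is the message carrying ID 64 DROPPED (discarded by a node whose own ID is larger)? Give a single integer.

Round 1: pos1(id74) recv 77: fwd; pos2(id64) recv 74: fwd; pos3(id24) recv 64: fwd; pos4(id26) recv 24: drop; pos5(id46) recv 26: drop; pos6(id72) recv 46: drop; pos0(id77) recv 72: drop
Round 2: pos2(id64) recv 77: fwd; pos3(id24) recv 74: fwd; pos4(id26) recv 64: fwd
Round 3: pos3(id24) recv 77: fwd; pos4(id26) recv 74: fwd; pos5(id46) recv 64: fwd
Round 4: pos4(id26) recv 77: fwd; pos5(id46) recv 74: fwd; pos6(id72) recv 64: drop
Round 5: pos5(id46) recv 77: fwd; pos6(id72) recv 74: fwd
Round 6: pos6(id72) recv 77: fwd; pos0(id77) recv 74: drop
Round 7: pos0(id77) recv 77: ELECTED
Message ID 64 originates at pos 2; dropped at pos 6 in round 4

Answer: 4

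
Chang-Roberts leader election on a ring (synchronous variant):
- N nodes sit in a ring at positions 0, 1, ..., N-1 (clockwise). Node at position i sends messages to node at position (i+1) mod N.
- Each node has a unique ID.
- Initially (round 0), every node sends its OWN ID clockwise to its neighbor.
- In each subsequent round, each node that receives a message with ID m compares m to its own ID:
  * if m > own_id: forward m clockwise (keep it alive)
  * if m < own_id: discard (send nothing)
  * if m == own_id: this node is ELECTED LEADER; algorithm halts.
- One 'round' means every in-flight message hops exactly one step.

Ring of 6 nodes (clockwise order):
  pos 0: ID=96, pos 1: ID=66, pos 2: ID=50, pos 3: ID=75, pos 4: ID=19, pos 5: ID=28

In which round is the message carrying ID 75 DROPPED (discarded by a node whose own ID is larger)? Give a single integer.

Round 1: pos1(id66) recv 96: fwd; pos2(id50) recv 66: fwd; pos3(id75) recv 50: drop; pos4(id19) recv 75: fwd; pos5(id28) recv 19: drop; pos0(id96) recv 28: drop
Round 2: pos2(id50) recv 96: fwd; pos3(id75) recv 66: drop; pos5(id28) recv 75: fwd
Round 3: pos3(id75) recv 96: fwd; pos0(id96) recv 75: drop
Round 4: pos4(id19) recv 96: fwd
Round 5: pos5(id28) recv 96: fwd
Round 6: pos0(id96) recv 96: ELECTED
Message ID 75 originates at pos 3; dropped at pos 0 in round 3

Answer: 3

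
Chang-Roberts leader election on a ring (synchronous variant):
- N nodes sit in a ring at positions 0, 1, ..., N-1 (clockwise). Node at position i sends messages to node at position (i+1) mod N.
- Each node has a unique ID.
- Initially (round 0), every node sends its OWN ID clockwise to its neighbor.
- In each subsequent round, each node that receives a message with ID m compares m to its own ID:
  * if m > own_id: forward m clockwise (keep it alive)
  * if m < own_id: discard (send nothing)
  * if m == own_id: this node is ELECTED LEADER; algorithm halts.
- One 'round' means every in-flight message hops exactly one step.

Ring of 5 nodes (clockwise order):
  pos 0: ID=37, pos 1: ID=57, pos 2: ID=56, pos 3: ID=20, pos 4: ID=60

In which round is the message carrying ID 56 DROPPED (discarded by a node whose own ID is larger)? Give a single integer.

Answer: 2

Derivation:
Round 1: pos1(id57) recv 37: drop; pos2(id56) recv 57: fwd; pos3(id20) recv 56: fwd; pos4(id60) recv 20: drop; pos0(id37) recv 60: fwd
Round 2: pos3(id20) recv 57: fwd; pos4(id60) recv 56: drop; pos1(id57) recv 60: fwd
Round 3: pos4(id60) recv 57: drop; pos2(id56) recv 60: fwd
Round 4: pos3(id20) recv 60: fwd
Round 5: pos4(id60) recv 60: ELECTED
Message ID 56 originates at pos 2; dropped at pos 4 in round 2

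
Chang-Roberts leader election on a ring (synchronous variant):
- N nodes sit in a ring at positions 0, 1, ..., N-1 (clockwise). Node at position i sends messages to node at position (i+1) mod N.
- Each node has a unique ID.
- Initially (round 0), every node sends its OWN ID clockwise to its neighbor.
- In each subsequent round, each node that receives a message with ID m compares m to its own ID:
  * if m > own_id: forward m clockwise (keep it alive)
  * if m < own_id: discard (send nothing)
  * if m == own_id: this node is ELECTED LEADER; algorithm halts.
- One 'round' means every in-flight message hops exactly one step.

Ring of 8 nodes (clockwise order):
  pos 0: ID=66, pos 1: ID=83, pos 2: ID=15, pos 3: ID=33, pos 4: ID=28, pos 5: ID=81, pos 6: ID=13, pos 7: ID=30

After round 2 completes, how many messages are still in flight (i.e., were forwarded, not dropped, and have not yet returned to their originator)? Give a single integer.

Answer: 2

Derivation:
Round 1: pos1(id83) recv 66: drop; pos2(id15) recv 83: fwd; pos3(id33) recv 15: drop; pos4(id28) recv 33: fwd; pos5(id81) recv 28: drop; pos6(id13) recv 81: fwd; pos7(id30) recv 13: drop; pos0(id66) recv 30: drop
Round 2: pos3(id33) recv 83: fwd; pos5(id81) recv 33: drop; pos7(id30) recv 81: fwd
After round 2: 2 messages still in flight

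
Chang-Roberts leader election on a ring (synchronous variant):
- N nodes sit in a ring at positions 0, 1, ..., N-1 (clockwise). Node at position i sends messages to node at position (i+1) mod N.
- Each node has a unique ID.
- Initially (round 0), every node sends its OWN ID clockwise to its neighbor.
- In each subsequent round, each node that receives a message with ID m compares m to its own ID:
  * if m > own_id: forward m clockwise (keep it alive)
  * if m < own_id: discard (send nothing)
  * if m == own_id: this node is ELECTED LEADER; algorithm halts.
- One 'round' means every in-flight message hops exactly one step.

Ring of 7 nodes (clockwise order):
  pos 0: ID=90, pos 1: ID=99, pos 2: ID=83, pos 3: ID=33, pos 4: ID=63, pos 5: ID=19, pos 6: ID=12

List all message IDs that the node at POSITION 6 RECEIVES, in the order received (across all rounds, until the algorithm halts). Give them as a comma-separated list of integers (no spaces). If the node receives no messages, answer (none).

Answer: 19,63,83,99

Derivation:
Round 1: pos1(id99) recv 90: drop; pos2(id83) recv 99: fwd; pos3(id33) recv 83: fwd; pos4(id63) recv 33: drop; pos5(id19) recv 63: fwd; pos6(id12) recv 19: fwd; pos0(id90) recv 12: drop
Round 2: pos3(id33) recv 99: fwd; pos4(id63) recv 83: fwd; pos6(id12) recv 63: fwd; pos0(id90) recv 19: drop
Round 3: pos4(id63) recv 99: fwd; pos5(id19) recv 83: fwd; pos0(id90) recv 63: drop
Round 4: pos5(id19) recv 99: fwd; pos6(id12) recv 83: fwd
Round 5: pos6(id12) recv 99: fwd; pos0(id90) recv 83: drop
Round 6: pos0(id90) recv 99: fwd
Round 7: pos1(id99) recv 99: ELECTED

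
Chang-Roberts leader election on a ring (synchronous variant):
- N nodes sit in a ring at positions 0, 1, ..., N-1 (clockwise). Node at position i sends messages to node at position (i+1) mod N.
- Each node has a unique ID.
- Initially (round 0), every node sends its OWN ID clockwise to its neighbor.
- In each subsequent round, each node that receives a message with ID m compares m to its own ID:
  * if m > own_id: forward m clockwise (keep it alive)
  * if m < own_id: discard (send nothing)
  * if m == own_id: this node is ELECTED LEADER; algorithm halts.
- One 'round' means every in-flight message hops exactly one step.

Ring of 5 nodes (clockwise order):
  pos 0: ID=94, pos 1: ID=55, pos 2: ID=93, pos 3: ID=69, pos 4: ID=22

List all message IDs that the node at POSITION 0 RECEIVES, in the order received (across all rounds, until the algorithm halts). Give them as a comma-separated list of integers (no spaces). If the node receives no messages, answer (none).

Answer: 22,69,93,94

Derivation:
Round 1: pos1(id55) recv 94: fwd; pos2(id93) recv 55: drop; pos3(id69) recv 93: fwd; pos4(id22) recv 69: fwd; pos0(id94) recv 22: drop
Round 2: pos2(id93) recv 94: fwd; pos4(id22) recv 93: fwd; pos0(id94) recv 69: drop
Round 3: pos3(id69) recv 94: fwd; pos0(id94) recv 93: drop
Round 4: pos4(id22) recv 94: fwd
Round 5: pos0(id94) recv 94: ELECTED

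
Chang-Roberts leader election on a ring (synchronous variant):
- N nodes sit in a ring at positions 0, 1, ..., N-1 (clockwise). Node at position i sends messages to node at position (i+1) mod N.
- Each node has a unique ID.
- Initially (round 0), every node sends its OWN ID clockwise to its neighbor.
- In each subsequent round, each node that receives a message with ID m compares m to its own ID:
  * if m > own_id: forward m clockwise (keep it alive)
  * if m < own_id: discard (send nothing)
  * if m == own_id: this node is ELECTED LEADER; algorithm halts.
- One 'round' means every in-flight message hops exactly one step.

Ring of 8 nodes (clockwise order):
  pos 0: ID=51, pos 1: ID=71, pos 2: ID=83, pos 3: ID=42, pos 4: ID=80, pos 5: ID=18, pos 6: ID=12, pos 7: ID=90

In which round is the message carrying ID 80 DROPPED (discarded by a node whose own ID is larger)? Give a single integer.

Round 1: pos1(id71) recv 51: drop; pos2(id83) recv 71: drop; pos3(id42) recv 83: fwd; pos4(id80) recv 42: drop; pos5(id18) recv 80: fwd; pos6(id12) recv 18: fwd; pos7(id90) recv 12: drop; pos0(id51) recv 90: fwd
Round 2: pos4(id80) recv 83: fwd; pos6(id12) recv 80: fwd; pos7(id90) recv 18: drop; pos1(id71) recv 90: fwd
Round 3: pos5(id18) recv 83: fwd; pos7(id90) recv 80: drop; pos2(id83) recv 90: fwd
Round 4: pos6(id12) recv 83: fwd; pos3(id42) recv 90: fwd
Round 5: pos7(id90) recv 83: drop; pos4(id80) recv 90: fwd
Round 6: pos5(id18) recv 90: fwd
Round 7: pos6(id12) recv 90: fwd
Round 8: pos7(id90) recv 90: ELECTED
Message ID 80 originates at pos 4; dropped at pos 7 in round 3

Answer: 3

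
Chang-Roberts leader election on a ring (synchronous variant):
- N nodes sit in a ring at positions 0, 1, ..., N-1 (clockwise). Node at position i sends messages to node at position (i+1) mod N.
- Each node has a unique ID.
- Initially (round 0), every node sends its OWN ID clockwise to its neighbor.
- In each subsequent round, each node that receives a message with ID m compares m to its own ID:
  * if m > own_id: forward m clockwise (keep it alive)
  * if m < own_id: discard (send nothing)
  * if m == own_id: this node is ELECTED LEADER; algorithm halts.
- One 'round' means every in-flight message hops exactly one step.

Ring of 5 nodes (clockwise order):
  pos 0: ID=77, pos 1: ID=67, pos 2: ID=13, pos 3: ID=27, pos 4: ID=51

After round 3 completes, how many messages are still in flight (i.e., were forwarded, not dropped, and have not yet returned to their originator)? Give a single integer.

Answer: 2

Derivation:
Round 1: pos1(id67) recv 77: fwd; pos2(id13) recv 67: fwd; pos3(id27) recv 13: drop; pos4(id51) recv 27: drop; pos0(id77) recv 51: drop
Round 2: pos2(id13) recv 77: fwd; pos3(id27) recv 67: fwd
Round 3: pos3(id27) recv 77: fwd; pos4(id51) recv 67: fwd
After round 3: 2 messages still in flight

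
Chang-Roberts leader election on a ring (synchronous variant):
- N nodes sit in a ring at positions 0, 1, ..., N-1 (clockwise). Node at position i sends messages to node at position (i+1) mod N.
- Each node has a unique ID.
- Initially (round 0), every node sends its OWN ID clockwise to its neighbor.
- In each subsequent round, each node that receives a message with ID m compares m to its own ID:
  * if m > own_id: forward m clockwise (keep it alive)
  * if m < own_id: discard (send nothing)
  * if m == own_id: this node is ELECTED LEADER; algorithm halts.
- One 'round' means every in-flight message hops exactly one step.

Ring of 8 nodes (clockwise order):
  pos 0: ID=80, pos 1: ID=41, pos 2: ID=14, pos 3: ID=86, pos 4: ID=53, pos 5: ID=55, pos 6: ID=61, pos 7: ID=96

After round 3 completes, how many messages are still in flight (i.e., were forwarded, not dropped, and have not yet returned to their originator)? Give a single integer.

Round 1: pos1(id41) recv 80: fwd; pos2(id14) recv 41: fwd; pos3(id86) recv 14: drop; pos4(id53) recv 86: fwd; pos5(id55) recv 53: drop; pos6(id61) recv 55: drop; pos7(id96) recv 61: drop; pos0(id80) recv 96: fwd
Round 2: pos2(id14) recv 80: fwd; pos3(id86) recv 41: drop; pos5(id55) recv 86: fwd; pos1(id41) recv 96: fwd
Round 3: pos3(id86) recv 80: drop; pos6(id61) recv 86: fwd; pos2(id14) recv 96: fwd
After round 3: 2 messages still in flight

Answer: 2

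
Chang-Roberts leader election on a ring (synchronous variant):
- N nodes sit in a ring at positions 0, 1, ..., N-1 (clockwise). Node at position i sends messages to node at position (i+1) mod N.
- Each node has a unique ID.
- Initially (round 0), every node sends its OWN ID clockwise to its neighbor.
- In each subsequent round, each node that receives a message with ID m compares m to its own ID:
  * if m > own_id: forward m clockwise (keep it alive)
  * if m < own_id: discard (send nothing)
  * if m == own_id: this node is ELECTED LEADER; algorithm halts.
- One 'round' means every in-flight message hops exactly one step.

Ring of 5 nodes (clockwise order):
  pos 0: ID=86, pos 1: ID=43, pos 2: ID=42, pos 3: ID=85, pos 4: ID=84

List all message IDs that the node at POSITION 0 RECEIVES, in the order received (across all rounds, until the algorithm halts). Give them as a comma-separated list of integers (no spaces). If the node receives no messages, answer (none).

Round 1: pos1(id43) recv 86: fwd; pos2(id42) recv 43: fwd; pos3(id85) recv 42: drop; pos4(id84) recv 85: fwd; pos0(id86) recv 84: drop
Round 2: pos2(id42) recv 86: fwd; pos3(id85) recv 43: drop; pos0(id86) recv 85: drop
Round 3: pos3(id85) recv 86: fwd
Round 4: pos4(id84) recv 86: fwd
Round 5: pos0(id86) recv 86: ELECTED

Answer: 84,85,86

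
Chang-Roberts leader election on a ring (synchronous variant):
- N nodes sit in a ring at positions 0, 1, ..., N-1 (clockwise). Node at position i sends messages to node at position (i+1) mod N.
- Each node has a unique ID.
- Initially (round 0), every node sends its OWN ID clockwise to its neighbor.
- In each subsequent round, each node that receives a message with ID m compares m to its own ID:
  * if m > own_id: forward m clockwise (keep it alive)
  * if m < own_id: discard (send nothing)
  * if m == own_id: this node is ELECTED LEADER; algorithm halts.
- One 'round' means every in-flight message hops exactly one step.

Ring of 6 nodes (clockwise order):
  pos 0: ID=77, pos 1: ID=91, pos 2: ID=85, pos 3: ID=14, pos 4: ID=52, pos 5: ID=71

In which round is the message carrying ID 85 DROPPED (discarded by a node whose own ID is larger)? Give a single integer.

Answer: 5

Derivation:
Round 1: pos1(id91) recv 77: drop; pos2(id85) recv 91: fwd; pos3(id14) recv 85: fwd; pos4(id52) recv 14: drop; pos5(id71) recv 52: drop; pos0(id77) recv 71: drop
Round 2: pos3(id14) recv 91: fwd; pos4(id52) recv 85: fwd
Round 3: pos4(id52) recv 91: fwd; pos5(id71) recv 85: fwd
Round 4: pos5(id71) recv 91: fwd; pos0(id77) recv 85: fwd
Round 5: pos0(id77) recv 91: fwd; pos1(id91) recv 85: drop
Round 6: pos1(id91) recv 91: ELECTED
Message ID 85 originates at pos 2; dropped at pos 1 in round 5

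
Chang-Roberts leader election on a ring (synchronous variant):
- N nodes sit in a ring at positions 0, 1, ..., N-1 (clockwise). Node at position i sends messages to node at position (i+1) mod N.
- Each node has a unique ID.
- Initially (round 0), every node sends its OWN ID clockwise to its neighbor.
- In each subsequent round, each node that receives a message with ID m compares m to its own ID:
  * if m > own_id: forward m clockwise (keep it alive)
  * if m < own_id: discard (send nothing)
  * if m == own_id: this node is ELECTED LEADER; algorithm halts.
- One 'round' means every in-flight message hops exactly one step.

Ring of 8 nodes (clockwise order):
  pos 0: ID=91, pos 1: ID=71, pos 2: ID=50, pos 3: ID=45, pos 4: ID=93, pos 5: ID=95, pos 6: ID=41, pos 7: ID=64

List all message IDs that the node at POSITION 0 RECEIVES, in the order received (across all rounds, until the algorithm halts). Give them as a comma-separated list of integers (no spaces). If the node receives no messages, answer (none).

Answer: 64,95

Derivation:
Round 1: pos1(id71) recv 91: fwd; pos2(id50) recv 71: fwd; pos3(id45) recv 50: fwd; pos4(id93) recv 45: drop; pos5(id95) recv 93: drop; pos6(id41) recv 95: fwd; pos7(id64) recv 41: drop; pos0(id91) recv 64: drop
Round 2: pos2(id50) recv 91: fwd; pos3(id45) recv 71: fwd; pos4(id93) recv 50: drop; pos7(id64) recv 95: fwd
Round 3: pos3(id45) recv 91: fwd; pos4(id93) recv 71: drop; pos0(id91) recv 95: fwd
Round 4: pos4(id93) recv 91: drop; pos1(id71) recv 95: fwd
Round 5: pos2(id50) recv 95: fwd
Round 6: pos3(id45) recv 95: fwd
Round 7: pos4(id93) recv 95: fwd
Round 8: pos5(id95) recv 95: ELECTED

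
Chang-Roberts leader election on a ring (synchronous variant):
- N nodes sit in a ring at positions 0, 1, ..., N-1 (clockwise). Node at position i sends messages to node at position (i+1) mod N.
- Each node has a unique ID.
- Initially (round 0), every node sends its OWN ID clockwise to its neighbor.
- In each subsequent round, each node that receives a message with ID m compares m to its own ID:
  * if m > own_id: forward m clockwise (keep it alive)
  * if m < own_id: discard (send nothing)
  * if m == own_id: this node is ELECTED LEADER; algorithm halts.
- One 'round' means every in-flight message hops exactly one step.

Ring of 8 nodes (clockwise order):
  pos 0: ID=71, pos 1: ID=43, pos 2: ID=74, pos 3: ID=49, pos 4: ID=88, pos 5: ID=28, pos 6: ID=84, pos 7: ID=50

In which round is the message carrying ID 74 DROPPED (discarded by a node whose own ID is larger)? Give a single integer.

Round 1: pos1(id43) recv 71: fwd; pos2(id74) recv 43: drop; pos3(id49) recv 74: fwd; pos4(id88) recv 49: drop; pos5(id28) recv 88: fwd; pos6(id84) recv 28: drop; pos7(id50) recv 84: fwd; pos0(id71) recv 50: drop
Round 2: pos2(id74) recv 71: drop; pos4(id88) recv 74: drop; pos6(id84) recv 88: fwd; pos0(id71) recv 84: fwd
Round 3: pos7(id50) recv 88: fwd; pos1(id43) recv 84: fwd
Round 4: pos0(id71) recv 88: fwd; pos2(id74) recv 84: fwd
Round 5: pos1(id43) recv 88: fwd; pos3(id49) recv 84: fwd
Round 6: pos2(id74) recv 88: fwd; pos4(id88) recv 84: drop
Round 7: pos3(id49) recv 88: fwd
Round 8: pos4(id88) recv 88: ELECTED
Message ID 74 originates at pos 2; dropped at pos 4 in round 2

Answer: 2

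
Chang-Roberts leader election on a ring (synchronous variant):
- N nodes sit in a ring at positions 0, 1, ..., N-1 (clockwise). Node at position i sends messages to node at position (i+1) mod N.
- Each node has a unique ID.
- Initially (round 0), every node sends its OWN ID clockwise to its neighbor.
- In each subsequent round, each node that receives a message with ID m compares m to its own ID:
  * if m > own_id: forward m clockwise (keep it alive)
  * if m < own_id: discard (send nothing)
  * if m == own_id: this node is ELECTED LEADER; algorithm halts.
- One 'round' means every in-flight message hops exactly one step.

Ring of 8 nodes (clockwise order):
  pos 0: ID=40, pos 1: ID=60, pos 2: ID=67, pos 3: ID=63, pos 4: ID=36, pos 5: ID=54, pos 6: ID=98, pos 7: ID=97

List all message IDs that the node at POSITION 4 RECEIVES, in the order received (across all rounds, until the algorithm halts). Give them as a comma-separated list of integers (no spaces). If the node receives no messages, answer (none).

Answer: 63,67,97,98

Derivation:
Round 1: pos1(id60) recv 40: drop; pos2(id67) recv 60: drop; pos3(id63) recv 67: fwd; pos4(id36) recv 63: fwd; pos5(id54) recv 36: drop; pos6(id98) recv 54: drop; pos7(id97) recv 98: fwd; pos0(id40) recv 97: fwd
Round 2: pos4(id36) recv 67: fwd; pos5(id54) recv 63: fwd; pos0(id40) recv 98: fwd; pos1(id60) recv 97: fwd
Round 3: pos5(id54) recv 67: fwd; pos6(id98) recv 63: drop; pos1(id60) recv 98: fwd; pos2(id67) recv 97: fwd
Round 4: pos6(id98) recv 67: drop; pos2(id67) recv 98: fwd; pos3(id63) recv 97: fwd
Round 5: pos3(id63) recv 98: fwd; pos4(id36) recv 97: fwd
Round 6: pos4(id36) recv 98: fwd; pos5(id54) recv 97: fwd
Round 7: pos5(id54) recv 98: fwd; pos6(id98) recv 97: drop
Round 8: pos6(id98) recv 98: ELECTED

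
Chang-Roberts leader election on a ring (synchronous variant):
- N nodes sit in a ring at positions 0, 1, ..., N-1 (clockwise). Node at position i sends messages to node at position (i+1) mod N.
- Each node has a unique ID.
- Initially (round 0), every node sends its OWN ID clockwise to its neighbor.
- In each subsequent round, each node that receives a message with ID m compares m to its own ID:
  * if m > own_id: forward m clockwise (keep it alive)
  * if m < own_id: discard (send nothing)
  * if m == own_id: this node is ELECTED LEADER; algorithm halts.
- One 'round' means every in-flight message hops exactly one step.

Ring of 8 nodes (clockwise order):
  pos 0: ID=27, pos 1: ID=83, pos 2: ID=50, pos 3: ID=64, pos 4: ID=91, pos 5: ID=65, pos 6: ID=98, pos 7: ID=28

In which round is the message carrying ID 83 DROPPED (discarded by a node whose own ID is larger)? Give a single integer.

Answer: 3

Derivation:
Round 1: pos1(id83) recv 27: drop; pos2(id50) recv 83: fwd; pos3(id64) recv 50: drop; pos4(id91) recv 64: drop; pos5(id65) recv 91: fwd; pos6(id98) recv 65: drop; pos7(id28) recv 98: fwd; pos0(id27) recv 28: fwd
Round 2: pos3(id64) recv 83: fwd; pos6(id98) recv 91: drop; pos0(id27) recv 98: fwd; pos1(id83) recv 28: drop
Round 3: pos4(id91) recv 83: drop; pos1(id83) recv 98: fwd
Round 4: pos2(id50) recv 98: fwd
Round 5: pos3(id64) recv 98: fwd
Round 6: pos4(id91) recv 98: fwd
Round 7: pos5(id65) recv 98: fwd
Round 8: pos6(id98) recv 98: ELECTED
Message ID 83 originates at pos 1; dropped at pos 4 in round 3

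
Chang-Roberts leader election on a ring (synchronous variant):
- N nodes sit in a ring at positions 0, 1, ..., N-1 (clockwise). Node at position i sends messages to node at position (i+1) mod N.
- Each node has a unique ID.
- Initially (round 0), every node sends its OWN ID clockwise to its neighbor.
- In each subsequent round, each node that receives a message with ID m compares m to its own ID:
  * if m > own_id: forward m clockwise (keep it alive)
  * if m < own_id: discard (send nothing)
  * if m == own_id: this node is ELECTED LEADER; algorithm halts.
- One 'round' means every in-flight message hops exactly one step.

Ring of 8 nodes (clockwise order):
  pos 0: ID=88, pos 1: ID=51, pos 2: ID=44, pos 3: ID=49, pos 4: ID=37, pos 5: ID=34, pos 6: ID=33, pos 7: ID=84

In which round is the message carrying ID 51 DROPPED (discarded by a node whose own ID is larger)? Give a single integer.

Round 1: pos1(id51) recv 88: fwd; pos2(id44) recv 51: fwd; pos3(id49) recv 44: drop; pos4(id37) recv 49: fwd; pos5(id34) recv 37: fwd; pos6(id33) recv 34: fwd; pos7(id84) recv 33: drop; pos0(id88) recv 84: drop
Round 2: pos2(id44) recv 88: fwd; pos3(id49) recv 51: fwd; pos5(id34) recv 49: fwd; pos6(id33) recv 37: fwd; pos7(id84) recv 34: drop
Round 3: pos3(id49) recv 88: fwd; pos4(id37) recv 51: fwd; pos6(id33) recv 49: fwd; pos7(id84) recv 37: drop
Round 4: pos4(id37) recv 88: fwd; pos5(id34) recv 51: fwd; pos7(id84) recv 49: drop
Round 5: pos5(id34) recv 88: fwd; pos6(id33) recv 51: fwd
Round 6: pos6(id33) recv 88: fwd; pos7(id84) recv 51: drop
Round 7: pos7(id84) recv 88: fwd
Round 8: pos0(id88) recv 88: ELECTED
Message ID 51 originates at pos 1; dropped at pos 7 in round 6

Answer: 6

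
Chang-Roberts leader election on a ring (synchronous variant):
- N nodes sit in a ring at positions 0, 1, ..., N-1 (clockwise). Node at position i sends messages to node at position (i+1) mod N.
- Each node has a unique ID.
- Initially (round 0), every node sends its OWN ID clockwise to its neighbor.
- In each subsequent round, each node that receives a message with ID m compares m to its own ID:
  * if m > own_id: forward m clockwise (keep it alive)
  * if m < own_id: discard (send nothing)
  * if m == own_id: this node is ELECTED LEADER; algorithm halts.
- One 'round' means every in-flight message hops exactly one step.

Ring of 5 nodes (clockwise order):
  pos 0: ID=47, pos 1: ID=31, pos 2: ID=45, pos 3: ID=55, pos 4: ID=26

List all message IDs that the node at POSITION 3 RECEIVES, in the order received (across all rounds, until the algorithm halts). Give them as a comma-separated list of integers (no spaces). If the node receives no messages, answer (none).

Answer: 45,47,55

Derivation:
Round 1: pos1(id31) recv 47: fwd; pos2(id45) recv 31: drop; pos3(id55) recv 45: drop; pos4(id26) recv 55: fwd; pos0(id47) recv 26: drop
Round 2: pos2(id45) recv 47: fwd; pos0(id47) recv 55: fwd
Round 3: pos3(id55) recv 47: drop; pos1(id31) recv 55: fwd
Round 4: pos2(id45) recv 55: fwd
Round 5: pos3(id55) recv 55: ELECTED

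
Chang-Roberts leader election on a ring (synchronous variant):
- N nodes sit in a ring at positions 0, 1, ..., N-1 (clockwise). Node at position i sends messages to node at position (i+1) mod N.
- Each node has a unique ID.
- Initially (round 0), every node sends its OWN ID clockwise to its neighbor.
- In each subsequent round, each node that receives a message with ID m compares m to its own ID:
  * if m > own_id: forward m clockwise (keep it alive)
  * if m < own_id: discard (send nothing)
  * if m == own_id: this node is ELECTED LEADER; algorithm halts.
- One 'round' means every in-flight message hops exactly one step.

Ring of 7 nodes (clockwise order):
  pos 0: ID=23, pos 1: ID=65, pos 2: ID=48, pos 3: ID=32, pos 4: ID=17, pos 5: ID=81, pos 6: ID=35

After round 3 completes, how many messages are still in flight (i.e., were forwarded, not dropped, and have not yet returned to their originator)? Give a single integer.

Round 1: pos1(id65) recv 23: drop; pos2(id48) recv 65: fwd; pos3(id32) recv 48: fwd; pos4(id17) recv 32: fwd; pos5(id81) recv 17: drop; pos6(id35) recv 81: fwd; pos0(id23) recv 35: fwd
Round 2: pos3(id32) recv 65: fwd; pos4(id17) recv 48: fwd; pos5(id81) recv 32: drop; pos0(id23) recv 81: fwd; pos1(id65) recv 35: drop
Round 3: pos4(id17) recv 65: fwd; pos5(id81) recv 48: drop; pos1(id65) recv 81: fwd
After round 3: 2 messages still in flight

Answer: 2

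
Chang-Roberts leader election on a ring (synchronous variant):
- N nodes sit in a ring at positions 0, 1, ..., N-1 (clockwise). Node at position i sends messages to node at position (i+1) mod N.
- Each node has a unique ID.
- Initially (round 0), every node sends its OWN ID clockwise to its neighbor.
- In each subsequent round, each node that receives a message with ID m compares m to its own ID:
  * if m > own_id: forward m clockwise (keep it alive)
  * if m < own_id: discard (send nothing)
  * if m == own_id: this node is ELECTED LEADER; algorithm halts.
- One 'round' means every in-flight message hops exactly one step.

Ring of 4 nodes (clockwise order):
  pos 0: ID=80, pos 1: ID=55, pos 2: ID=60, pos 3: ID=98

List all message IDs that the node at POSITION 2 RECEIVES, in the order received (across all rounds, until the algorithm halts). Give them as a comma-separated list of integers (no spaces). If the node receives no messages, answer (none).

Round 1: pos1(id55) recv 80: fwd; pos2(id60) recv 55: drop; pos3(id98) recv 60: drop; pos0(id80) recv 98: fwd
Round 2: pos2(id60) recv 80: fwd; pos1(id55) recv 98: fwd
Round 3: pos3(id98) recv 80: drop; pos2(id60) recv 98: fwd
Round 4: pos3(id98) recv 98: ELECTED

Answer: 55,80,98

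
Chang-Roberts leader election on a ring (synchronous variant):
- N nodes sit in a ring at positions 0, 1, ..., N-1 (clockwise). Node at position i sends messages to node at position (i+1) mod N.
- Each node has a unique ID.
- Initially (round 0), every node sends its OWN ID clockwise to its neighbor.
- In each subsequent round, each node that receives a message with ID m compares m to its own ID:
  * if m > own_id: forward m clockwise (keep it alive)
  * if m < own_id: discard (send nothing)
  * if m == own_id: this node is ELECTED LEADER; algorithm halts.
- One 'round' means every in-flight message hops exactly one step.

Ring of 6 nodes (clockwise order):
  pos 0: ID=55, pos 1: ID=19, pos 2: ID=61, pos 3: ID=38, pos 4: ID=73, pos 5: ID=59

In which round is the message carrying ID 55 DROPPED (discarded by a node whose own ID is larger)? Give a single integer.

Round 1: pos1(id19) recv 55: fwd; pos2(id61) recv 19: drop; pos3(id38) recv 61: fwd; pos4(id73) recv 38: drop; pos5(id59) recv 73: fwd; pos0(id55) recv 59: fwd
Round 2: pos2(id61) recv 55: drop; pos4(id73) recv 61: drop; pos0(id55) recv 73: fwd; pos1(id19) recv 59: fwd
Round 3: pos1(id19) recv 73: fwd; pos2(id61) recv 59: drop
Round 4: pos2(id61) recv 73: fwd
Round 5: pos3(id38) recv 73: fwd
Round 6: pos4(id73) recv 73: ELECTED
Message ID 55 originates at pos 0; dropped at pos 2 in round 2

Answer: 2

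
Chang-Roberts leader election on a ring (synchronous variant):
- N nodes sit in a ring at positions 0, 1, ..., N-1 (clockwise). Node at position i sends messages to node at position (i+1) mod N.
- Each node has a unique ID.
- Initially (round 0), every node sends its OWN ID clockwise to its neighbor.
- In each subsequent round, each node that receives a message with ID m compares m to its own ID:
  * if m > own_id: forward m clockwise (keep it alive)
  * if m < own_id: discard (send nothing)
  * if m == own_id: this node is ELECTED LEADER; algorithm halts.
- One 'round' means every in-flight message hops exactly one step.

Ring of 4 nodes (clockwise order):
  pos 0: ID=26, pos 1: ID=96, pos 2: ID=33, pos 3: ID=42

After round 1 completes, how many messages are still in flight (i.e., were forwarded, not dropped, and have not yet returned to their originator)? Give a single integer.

Answer: 2

Derivation:
Round 1: pos1(id96) recv 26: drop; pos2(id33) recv 96: fwd; pos3(id42) recv 33: drop; pos0(id26) recv 42: fwd
After round 1: 2 messages still in flight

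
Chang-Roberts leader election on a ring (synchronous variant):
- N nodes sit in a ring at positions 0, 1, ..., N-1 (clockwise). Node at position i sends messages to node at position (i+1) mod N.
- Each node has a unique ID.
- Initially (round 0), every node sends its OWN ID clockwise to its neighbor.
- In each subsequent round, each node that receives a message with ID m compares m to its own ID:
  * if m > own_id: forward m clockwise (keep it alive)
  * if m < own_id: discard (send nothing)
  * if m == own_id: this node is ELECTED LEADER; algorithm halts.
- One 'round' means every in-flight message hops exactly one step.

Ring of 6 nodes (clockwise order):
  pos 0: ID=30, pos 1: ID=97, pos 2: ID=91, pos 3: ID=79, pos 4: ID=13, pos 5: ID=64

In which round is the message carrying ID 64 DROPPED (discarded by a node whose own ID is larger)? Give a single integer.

Answer: 2

Derivation:
Round 1: pos1(id97) recv 30: drop; pos2(id91) recv 97: fwd; pos3(id79) recv 91: fwd; pos4(id13) recv 79: fwd; pos5(id64) recv 13: drop; pos0(id30) recv 64: fwd
Round 2: pos3(id79) recv 97: fwd; pos4(id13) recv 91: fwd; pos5(id64) recv 79: fwd; pos1(id97) recv 64: drop
Round 3: pos4(id13) recv 97: fwd; pos5(id64) recv 91: fwd; pos0(id30) recv 79: fwd
Round 4: pos5(id64) recv 97: fwd; pos0(id30) recv 91: fwd; pos1(id97) recv 79: drop
Round 5: pos0(id30) recv 97: fwd; pos1(id97) recv 91: drop
Round 6: pos1(id97) recv 97: ELECTED
Message ID 64 originates at pos 5; dropped at pos 1 in round 2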